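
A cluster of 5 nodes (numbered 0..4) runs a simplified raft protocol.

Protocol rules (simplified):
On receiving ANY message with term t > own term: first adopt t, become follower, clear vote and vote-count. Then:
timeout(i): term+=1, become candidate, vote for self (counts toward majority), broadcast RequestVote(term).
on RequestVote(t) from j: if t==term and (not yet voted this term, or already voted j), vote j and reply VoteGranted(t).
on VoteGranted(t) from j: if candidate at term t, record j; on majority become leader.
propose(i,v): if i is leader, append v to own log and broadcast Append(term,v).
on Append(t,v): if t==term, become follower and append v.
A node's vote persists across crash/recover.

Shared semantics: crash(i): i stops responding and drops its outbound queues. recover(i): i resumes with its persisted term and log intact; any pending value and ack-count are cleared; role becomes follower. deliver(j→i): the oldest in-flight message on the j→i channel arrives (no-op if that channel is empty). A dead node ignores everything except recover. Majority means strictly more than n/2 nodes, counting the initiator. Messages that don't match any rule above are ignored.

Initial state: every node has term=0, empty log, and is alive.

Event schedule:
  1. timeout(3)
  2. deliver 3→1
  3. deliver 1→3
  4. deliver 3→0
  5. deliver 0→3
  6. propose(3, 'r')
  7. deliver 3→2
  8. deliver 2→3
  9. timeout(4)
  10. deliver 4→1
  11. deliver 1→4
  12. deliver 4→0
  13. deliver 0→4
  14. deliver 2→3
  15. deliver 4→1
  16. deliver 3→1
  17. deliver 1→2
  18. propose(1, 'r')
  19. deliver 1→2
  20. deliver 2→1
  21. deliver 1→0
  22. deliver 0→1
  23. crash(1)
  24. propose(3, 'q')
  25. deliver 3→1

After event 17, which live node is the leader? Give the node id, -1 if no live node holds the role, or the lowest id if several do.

3

1. timeout(3):  <3:cand t1 ->
2. deliver 3→1:  <1:foll t1 ->
3. deliver 1→3:  nop
4. deliver 3→0:  <0:foll t1 ->
5. deliver 0→3:  <3:lead t1 ->
6. propose(3,'r'):  <3:lead t1 r>
7. deliver 3→2:  <2:foll t1 ->
8. deliver 2→3:  nop
9. timeout(4):  <4:cand t1 ->
10. deliver 4→1:  nop
11. deliver 1→4:  nop
12. deliver 4→0:  nop
13. deliver 0→4:  nop
14. deliver 2→3:  nop
15. deliver 4→1:  nop
16. deliver 3→1:  <1:foll t1 r>
17. deliver 1→2:  nop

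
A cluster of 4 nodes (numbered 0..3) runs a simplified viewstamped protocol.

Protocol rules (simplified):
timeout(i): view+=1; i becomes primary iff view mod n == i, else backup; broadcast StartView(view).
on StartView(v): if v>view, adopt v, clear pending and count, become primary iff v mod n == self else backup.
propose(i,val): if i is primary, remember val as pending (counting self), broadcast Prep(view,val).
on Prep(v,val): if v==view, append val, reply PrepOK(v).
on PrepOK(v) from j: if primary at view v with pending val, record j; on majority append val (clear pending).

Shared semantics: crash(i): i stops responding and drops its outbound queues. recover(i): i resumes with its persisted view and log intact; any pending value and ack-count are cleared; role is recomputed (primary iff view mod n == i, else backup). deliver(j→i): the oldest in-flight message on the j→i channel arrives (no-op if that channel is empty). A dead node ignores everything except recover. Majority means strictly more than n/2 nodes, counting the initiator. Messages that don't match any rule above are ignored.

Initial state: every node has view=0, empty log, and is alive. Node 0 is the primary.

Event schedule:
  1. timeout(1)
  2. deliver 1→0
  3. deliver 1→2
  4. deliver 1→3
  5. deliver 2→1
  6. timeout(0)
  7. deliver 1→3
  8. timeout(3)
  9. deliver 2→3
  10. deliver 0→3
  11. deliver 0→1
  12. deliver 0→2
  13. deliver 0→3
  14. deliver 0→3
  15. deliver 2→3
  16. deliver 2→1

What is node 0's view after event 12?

step 1 timeout(1): 1={prim,v=1,log=-}
step 2 deliver 1→0: 0={back,v=1,log=-}
step 3 deliver 1→2: 2={back,v=1,log=-}
step 4 deliver 1→3: 3={back,v=1,log=-}
step 5 deliver 2→1: —
step 6 timeout(0): 0={back,v=2,log=-}
step 7 deliver 1→3: —
step 8 timeout(3): 3={back,v=2,log=-}
step 9 deliver 2→3: —
step 10 deliver 0→3: —
step 11 deliver 0→1: 1={back,v=2,log=-}
step 12 deliver 0→2: 2={prim,v=2,log=-}

2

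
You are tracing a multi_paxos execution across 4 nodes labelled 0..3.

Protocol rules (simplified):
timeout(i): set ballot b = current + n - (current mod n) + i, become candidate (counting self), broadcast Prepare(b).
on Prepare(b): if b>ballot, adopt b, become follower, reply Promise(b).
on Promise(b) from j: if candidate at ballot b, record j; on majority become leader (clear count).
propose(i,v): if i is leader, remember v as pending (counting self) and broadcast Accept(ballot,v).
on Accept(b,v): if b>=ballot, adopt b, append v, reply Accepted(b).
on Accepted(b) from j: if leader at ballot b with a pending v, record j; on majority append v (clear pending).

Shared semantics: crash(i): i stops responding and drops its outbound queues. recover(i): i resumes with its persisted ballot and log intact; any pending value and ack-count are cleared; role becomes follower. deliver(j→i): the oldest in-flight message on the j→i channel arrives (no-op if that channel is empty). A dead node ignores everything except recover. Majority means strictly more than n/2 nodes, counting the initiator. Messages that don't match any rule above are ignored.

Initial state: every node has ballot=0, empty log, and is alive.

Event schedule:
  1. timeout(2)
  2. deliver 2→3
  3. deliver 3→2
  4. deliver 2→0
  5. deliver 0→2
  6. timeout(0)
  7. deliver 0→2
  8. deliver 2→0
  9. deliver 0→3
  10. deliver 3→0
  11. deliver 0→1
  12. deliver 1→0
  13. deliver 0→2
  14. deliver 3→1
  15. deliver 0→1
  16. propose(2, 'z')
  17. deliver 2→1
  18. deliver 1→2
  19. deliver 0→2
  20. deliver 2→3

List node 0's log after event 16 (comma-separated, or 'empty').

step 1 timeout(2): 2={cand,b=6,log=-}
step 2 deliver 2→3: 3={foll,b=6,log=-}
step 3 deliver 3→2: —
step 4 deliver 2→0: 0={foll,b=6,log=-}
step 5 deliver 0→2: 2={lead,b=6,log=-}
step 6 timeout(0): 0={cand,b=8,log=-}
step 7 deliver 0→2: 2={foll,b=8,log=-}
step 8 deliver 2→0: —
step 9 deliver 0→3: 3={foll,b=8,log=-}
step 10 deliver 3→0: 0={lead,b=8,log=-}
step 11 deliver 0→1: 1={foll,b=8,log=-}
step 12 deliver 1→0: —
step 13 deliver 0→2: —
step 14 deliver 3→1: —
step 15 deliver 0→1: —
step 16 propose(2,'z'): —

empty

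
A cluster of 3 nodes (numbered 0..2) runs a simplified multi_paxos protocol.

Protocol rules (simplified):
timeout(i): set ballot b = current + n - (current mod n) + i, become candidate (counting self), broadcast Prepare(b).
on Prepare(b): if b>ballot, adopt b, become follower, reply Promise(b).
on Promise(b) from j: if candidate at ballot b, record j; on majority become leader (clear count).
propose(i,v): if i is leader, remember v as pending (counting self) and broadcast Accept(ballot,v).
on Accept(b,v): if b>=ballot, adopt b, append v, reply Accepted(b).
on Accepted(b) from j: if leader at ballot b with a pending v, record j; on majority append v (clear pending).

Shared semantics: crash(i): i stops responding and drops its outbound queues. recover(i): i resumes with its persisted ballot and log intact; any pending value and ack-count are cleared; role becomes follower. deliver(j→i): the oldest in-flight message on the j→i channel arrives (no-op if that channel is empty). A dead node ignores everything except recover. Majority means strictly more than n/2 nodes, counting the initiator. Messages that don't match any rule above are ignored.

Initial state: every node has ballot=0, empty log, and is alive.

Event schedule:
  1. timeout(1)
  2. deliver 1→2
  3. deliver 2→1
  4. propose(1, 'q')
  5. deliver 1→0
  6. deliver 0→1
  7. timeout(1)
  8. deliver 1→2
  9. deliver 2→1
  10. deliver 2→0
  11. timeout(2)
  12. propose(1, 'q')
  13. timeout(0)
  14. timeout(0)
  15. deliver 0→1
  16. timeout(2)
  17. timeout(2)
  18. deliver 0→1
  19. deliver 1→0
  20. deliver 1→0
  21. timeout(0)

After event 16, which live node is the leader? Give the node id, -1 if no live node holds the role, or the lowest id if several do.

1. timeout(1):  <1:cand b4 ->
2. deliver 1→2:  <2:foll b4 ->
3. deliver 2→1:  <1:lead b4 ->
4. propose(1,'q'):  nop
5. deliver 1→0:  <0:foll b4 ->
6. deliver 0→1:  nop
7. timeout(1):  <1:cand b7 ->
8. deliver 1→2:  <2:foll b4 q>
9. deliver 2→1:  nop
10. deliver 2→0:  nop
11. timeout(2):  <2:cand b8 q>
12. propose(1,'q'):  nop
13. timeout(0):  <0:cand b6 ->
14. timeout(0):  <0:cand b9 ->
15. deliver 0→1:  nop
16. timeout(2):  <2:cand b11 q>

-1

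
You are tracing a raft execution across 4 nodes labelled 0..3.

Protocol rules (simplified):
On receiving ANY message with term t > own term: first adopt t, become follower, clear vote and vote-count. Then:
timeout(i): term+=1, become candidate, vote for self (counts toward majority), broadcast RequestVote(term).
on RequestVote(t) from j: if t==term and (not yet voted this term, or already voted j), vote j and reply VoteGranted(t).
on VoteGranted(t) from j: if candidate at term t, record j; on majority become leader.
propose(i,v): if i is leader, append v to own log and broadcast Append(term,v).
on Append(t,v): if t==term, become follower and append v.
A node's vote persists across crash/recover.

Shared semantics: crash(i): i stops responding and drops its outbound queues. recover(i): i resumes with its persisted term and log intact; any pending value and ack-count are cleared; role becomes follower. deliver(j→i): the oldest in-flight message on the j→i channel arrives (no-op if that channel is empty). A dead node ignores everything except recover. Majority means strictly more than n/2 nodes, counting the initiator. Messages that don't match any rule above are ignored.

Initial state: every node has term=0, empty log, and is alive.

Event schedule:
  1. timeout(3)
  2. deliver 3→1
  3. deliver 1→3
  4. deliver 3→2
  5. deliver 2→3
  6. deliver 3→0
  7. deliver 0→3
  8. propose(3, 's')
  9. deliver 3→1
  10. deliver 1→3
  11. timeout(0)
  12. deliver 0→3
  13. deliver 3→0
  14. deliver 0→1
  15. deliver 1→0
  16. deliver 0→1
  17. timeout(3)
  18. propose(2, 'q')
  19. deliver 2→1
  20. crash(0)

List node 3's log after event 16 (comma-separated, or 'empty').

1. timeout(3):  <3:cand t1 ->
2. deliver 3→1:  <1:foll t1 ->
3. deliver 1→3:  nop
4. deliver 3→2:  <2:foll t1 ->
5. deliver 2→3:  <3:lead t1 ->
6. deliver 3→0:  <0:foll t1 ->
7. deliver 0→3:  nop
8. propose(3,'s'):  <3:lead t1 s>
9. deliver 3→1:  <1:foll t1 s>
10. deliver 1→3:  nop
11. timeout(0):  <0:cand t2 ->
12. deliver 0→3:  <3:foll t2 s>
13. deliver 3→0:  nop
14. deliver 0→1:  <1:foll t2 s>
15. deliver 1→0:  nop
16. deliver 0→1:  nop

s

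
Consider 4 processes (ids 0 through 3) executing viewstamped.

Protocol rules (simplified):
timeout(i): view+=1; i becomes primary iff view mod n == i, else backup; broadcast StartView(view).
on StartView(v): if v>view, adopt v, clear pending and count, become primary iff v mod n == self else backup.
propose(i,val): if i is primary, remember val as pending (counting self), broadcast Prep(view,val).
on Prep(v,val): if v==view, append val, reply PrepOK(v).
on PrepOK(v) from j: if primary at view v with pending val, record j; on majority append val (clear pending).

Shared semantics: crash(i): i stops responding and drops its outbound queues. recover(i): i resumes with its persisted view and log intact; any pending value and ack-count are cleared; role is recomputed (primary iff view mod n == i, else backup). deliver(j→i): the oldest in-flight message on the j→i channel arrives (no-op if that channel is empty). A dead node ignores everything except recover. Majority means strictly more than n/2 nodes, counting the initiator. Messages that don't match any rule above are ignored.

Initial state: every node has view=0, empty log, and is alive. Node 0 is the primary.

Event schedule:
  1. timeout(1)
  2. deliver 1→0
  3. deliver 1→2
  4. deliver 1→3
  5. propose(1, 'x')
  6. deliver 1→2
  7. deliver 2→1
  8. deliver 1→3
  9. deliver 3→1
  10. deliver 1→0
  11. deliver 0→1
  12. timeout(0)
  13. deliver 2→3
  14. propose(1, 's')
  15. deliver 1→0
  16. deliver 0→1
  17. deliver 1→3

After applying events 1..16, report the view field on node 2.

step 1 timeout(1): 1={prim,v=1,log=-}
step 2 deliver 1→0: 0={back,v=1,log=-}
step 3 deliver 1→2: 2={back,v=1,log=-}
step 4 deliver 1→3: 3={back,v=1,log=-}
step 5 propose(1,'x'): —
step 6 deliver 1→2: 2={back,v=1,log=x}
step 7 deliver 2→1: —
step 8 deliver 1→3: 3={back,v=1,log=x}
step 9 deliver 3→1: 1={prim,v=1,log=x}
step 10 deliver 1→0: 0={back,v=1,log=x}
step 11 deliver 0→1: —
step 12 timeout(0): 0={back,v=2,log=x}
step 13 deliver 2→3: —
step 14 propose(1,'s'): —
step 15 deliver 1→0: —
step 16 deliver 0→1: 1={back,v=2,log=x}

1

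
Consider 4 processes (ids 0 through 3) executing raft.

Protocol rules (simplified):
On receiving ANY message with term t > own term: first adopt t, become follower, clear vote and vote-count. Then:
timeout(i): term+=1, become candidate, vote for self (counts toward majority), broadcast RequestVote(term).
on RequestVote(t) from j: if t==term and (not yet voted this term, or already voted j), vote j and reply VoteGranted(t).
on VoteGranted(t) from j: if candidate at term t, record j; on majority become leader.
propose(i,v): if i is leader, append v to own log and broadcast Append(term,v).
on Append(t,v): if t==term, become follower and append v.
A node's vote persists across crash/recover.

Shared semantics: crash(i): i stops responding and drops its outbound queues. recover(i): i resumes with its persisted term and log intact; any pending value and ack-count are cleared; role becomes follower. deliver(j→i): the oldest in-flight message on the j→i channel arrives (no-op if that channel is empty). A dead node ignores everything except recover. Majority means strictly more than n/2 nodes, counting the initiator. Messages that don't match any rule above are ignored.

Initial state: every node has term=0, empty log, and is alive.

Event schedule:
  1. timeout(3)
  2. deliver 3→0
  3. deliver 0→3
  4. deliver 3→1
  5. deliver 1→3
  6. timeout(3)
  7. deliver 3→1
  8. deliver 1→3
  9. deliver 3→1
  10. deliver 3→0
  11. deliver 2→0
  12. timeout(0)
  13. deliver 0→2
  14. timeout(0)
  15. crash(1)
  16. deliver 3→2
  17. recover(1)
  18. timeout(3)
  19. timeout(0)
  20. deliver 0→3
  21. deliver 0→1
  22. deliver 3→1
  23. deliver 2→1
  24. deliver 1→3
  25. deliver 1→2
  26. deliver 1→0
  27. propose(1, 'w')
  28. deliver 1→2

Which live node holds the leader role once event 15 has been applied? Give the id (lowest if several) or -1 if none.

-1

1. timeout(3):  <3:cand t1 ->
2. deliver 3→0:  <0:foll t1 ->
3. deliver 0→3:  nop
4. deliver 3→1:  <1:foll t1 ->
5. deliver 1→3:  <3:lead t1 ->
6. timeout(3):  <3:cand t2 ->
7. deliver 3→1:  <1:foll t2 ->
8. deliver 1→3:  nop
9. deliver 3→1:  nop
10. deliver 3→0:  <0:foll t2 ->
11. deliver 2→0:  nop
12. timeout(0):  <0:cand t3 ->
13. deliver 0→2:  <2:foll t3 ->
14. timeout(0):  <0:cand t4 ->
15. crash(1):  <1:✗foll t2 ->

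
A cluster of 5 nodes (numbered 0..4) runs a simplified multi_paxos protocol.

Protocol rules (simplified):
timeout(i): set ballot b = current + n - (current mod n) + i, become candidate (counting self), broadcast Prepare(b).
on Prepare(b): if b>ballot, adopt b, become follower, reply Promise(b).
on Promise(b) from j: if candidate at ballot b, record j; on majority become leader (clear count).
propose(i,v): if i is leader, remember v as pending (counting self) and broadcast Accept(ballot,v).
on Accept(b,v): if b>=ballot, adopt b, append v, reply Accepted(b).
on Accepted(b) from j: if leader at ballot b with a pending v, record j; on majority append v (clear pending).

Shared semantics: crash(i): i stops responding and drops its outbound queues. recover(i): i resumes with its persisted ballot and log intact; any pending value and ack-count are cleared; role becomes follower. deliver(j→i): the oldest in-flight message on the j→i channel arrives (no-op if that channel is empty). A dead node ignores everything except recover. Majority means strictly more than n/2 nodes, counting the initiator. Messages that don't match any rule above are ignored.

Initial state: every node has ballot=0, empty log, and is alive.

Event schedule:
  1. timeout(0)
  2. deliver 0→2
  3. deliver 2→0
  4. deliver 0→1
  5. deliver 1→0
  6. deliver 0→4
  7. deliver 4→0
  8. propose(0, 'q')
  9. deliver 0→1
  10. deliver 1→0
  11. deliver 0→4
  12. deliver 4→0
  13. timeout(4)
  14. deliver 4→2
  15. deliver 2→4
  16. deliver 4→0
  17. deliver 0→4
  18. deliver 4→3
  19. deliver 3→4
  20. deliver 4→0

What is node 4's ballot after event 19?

1. timeout(0):  <0:cand b5 ->
2. deliver 0→2:  <2:foll b5 ->
3. deliver 2→0:  nop
4. deliver 0→1:  <1:foll b5 ->
5. deliver 1→0:  <0:lead b5 ->
6. deliver 0→4:  <4:foll b5 ->
7. deliver 4→0:  nop
8. propose(0,'q'):  nop
9. deliver 0→1:  <1:foll b5 q>
10. deliver 1→0:  nop
11. deliver 0→4:  <4:foll b5 q>
12. deliver 4→0:  <0:lead b5 q>
13. timeout(4):  <4:cand b14 q>
14. deliver 4→2:  <2:foll b14 ->
15. deliver 2→4:  nop
16. deliver 4→0:  <0:foll b14 q>
17. deliver 0→4:  <4:lead b14 q>
18. deliver 4→3:  <3:foll b14 ->
19. deliver 3→4:  nop

14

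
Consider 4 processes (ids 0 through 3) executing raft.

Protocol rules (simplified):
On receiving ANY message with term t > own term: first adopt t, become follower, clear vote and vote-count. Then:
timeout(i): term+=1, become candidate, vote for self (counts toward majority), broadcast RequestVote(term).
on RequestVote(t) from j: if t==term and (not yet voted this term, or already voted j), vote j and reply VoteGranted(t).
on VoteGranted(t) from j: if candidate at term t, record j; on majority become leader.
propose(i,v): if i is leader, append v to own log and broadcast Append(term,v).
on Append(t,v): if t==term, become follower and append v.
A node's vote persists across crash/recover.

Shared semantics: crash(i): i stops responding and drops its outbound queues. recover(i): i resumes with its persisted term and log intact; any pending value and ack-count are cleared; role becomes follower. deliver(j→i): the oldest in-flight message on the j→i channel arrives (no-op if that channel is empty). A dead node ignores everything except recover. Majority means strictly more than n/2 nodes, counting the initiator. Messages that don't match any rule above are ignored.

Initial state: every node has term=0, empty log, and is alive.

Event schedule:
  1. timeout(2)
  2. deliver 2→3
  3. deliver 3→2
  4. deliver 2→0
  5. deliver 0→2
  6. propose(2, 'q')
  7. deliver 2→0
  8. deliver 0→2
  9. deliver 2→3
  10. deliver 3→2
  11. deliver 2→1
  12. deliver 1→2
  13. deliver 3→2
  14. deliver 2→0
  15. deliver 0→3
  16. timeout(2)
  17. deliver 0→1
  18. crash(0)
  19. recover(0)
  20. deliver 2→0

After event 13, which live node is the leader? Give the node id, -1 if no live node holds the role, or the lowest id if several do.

2

e1 timeout(2): 2[cand,t=1,-]
e2 deliver 2→3: 3[foll,t=1,-]
e3 deliver 3→2: ·
e4 deliver 2→0: 0[foll,t=1,-]
e5 deliver 0→2: 2[lead,t=1,-]
e6 propose(2,'q'): 2[lead,t=1,q]
e7 deliver 2→0: 0[foll,t=1,q]
e8 deliver 0→2: ·
e9 deliver 2→3: 3[foll,t=1,q]
e10 deliver 3→2: ·
e11 deliver 2→1: 1[foll,t=1,-]
e12 deliver 1→2: ·
e13 deliver 3→2: ·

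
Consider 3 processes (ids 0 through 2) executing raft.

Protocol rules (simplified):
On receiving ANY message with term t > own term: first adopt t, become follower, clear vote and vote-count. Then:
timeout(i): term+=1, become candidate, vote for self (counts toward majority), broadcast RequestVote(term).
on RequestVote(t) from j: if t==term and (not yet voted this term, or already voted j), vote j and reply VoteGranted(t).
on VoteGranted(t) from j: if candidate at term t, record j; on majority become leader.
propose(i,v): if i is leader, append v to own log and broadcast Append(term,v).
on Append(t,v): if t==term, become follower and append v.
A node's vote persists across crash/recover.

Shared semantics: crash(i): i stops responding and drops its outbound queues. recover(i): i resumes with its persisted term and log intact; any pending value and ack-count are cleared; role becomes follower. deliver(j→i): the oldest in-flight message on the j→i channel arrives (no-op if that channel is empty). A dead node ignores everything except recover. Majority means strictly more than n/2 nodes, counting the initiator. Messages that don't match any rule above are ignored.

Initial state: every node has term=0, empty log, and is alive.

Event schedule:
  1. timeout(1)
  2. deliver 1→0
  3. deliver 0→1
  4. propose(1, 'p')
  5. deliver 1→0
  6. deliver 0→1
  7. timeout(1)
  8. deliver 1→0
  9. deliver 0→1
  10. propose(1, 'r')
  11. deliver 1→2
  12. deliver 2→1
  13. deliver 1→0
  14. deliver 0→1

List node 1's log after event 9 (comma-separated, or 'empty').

p

e1 timeout(1): 1[cand,t=1,-]
e2 deliver 1→0: 0[foll,t=1,-]
e3 deliver 0→1: 1[lead,t=1,-]
e4 propose(1,'p'): 1[lead,t=1,p]
e5 deliver 1→0: 0[foll,t=1,p]
e6 deliver 0→1: ·
e7 timeout(1): 1[cand,t=2,p]
e8 deliver 1→0: 0[foll,t=2,p]
e9 deliver 0→1: 1[lead,t=2,p]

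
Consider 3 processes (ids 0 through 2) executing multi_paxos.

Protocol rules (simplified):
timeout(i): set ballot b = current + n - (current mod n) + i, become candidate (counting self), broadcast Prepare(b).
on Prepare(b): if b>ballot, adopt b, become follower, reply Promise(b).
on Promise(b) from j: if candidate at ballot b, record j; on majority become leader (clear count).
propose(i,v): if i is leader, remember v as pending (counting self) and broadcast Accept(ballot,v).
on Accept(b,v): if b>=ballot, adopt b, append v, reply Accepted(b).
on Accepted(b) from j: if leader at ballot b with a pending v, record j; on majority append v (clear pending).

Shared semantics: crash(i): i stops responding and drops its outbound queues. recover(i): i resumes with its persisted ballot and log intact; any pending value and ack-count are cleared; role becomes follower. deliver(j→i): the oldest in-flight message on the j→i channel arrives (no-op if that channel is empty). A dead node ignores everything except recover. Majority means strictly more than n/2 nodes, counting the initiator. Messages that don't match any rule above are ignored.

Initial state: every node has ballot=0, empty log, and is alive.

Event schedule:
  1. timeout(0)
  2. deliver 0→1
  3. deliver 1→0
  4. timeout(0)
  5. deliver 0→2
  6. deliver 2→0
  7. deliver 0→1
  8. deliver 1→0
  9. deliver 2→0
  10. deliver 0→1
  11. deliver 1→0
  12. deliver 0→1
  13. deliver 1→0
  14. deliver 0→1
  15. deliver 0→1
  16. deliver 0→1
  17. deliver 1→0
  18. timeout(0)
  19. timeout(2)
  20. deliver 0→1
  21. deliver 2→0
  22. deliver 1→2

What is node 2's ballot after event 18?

e1 timeout(0): 0[cand,b=3,-]
e2 deliver 0→1: 1[foll,b=3,-]
e3 deliver 1→0: 0[lead,b=3,-]
e4 timeout(0): 0[cand,b=6,-]
e5 deliver 0→2: 2[foll,b=3,-]
e6 deliver 2→0: ·
e7 deliver 0→1: 1[foll,b=6,-]
e8 deliver 1→0: 0[lead,b=6,-]
e9 deliver 2→0: ·
e10 deliver 0→1: ·
e11 deliver 1→0: ·
e12 deliver 0→1: ·
e13 deliver 1→0: ·
e14 deliver 0→1: ·
e15 deliver 0→1: ·
e16 deliver 0→1: ·
e17 deliver 1→0: ·
e18 timeout(0): 0[cand,b=9,-]

3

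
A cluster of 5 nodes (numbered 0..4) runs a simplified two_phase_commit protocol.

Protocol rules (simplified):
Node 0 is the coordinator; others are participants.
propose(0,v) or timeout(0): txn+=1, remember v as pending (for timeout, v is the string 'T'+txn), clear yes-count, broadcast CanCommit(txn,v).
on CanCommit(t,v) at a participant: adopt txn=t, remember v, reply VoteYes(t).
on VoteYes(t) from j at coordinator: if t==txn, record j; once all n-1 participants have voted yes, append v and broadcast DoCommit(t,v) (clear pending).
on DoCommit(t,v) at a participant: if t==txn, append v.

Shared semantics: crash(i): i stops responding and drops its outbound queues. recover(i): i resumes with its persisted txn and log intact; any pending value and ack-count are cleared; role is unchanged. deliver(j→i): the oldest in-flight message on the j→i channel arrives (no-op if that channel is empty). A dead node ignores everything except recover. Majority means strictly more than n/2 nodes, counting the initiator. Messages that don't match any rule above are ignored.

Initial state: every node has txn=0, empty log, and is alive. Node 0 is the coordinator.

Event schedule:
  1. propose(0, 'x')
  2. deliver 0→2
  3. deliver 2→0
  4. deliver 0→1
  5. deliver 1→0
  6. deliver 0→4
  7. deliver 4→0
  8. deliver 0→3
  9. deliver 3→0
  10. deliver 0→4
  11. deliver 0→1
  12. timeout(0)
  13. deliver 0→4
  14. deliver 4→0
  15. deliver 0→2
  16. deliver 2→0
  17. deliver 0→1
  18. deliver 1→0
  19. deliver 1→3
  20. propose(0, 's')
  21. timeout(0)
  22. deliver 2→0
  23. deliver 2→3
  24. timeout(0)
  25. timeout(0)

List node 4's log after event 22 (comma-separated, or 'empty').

x

step 1 propose(0,'x'): 0={coor,t=1,log=-}
step 2 deliver 0→2: 2={part,t=1,log=-}
step 3 deliver 2→0: —
step 4 deliver 0→1: 1={part,t=1,log=-}
step 5 deliver 1→0: —
step 6 deliver 0→4: 4={part,t=1,log=-}
step 7 deliver 4→0: —
step 8 deliver 0→3: 3={part,t=1,log=-}
step 9 deliver 3→0: 0={coor,t=1,log=x}
step 10 deliver 0→4: 4={part,t=1,log=x}
step 11 deliver 0→1: 1={part,t=1,log=x}
step 12 timeout(0): 0={coor,t=2,log=x}
step 13 deliver 0→4: 4={part,t=2,log=x}
step 14 deliver 4→0: —
step 15 deliver 0→2: 2={part,t=1,log=x}
step 16 deliver 2→0: —
step 17 deliver 0→1: 1={part,t=2,log=x}
step 18 deliver 1→0: —
step 19 deliver 1→3: —
step 20 propose(0,'s'): 0={coor,t=3,log=x}
step 21 timeout(0): 0={coor,t=4,log=x}
step 22 deliver 2→0: —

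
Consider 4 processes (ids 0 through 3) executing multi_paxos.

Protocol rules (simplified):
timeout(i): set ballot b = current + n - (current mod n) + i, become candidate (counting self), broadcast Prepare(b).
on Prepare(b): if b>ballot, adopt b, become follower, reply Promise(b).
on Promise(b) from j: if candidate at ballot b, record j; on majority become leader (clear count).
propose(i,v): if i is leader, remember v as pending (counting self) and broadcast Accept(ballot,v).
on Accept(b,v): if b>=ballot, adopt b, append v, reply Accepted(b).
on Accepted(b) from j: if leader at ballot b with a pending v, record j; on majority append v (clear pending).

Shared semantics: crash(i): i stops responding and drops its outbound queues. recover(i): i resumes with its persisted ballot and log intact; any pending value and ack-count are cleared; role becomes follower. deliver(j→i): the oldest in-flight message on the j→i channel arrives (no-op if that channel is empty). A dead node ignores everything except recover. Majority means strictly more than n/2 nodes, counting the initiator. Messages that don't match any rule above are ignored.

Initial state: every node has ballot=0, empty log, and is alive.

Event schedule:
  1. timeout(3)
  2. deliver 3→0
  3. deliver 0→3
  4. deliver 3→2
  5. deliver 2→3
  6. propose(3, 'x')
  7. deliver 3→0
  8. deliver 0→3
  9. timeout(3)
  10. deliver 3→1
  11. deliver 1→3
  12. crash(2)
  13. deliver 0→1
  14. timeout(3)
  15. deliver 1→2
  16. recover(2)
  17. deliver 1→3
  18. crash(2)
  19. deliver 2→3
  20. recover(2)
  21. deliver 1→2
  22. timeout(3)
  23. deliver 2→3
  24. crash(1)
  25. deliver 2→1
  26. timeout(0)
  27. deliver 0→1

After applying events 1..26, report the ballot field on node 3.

19

after 1 — timeout(3): n3:cand/b7/[-]
after 2 — deliver 3→0: n0:foll/b7/[-]
after 3 — deliver 0→3: ·
after 4 — deliver 3→2: n2:foll/b7/[-]
after 5 — deliver 2→3: n3:lead/b7/[-]
after 6 — propose(3,'x'): ·
after 7 — deliver 3→0: n0:foll/b7/[x]
after 8 — deliver 0→3: ·
after 9 — timeout(3): n3:cand/b11/[-]
after 10 — deliver 3→1: n1:foll/b7/[-]
after 11 — deliver 1→3: ·
after 12 — crash(2): n2:✗foll/b7/[-]
after 13 — deliver 0→1: ·
after 14 — timeout(3): n3:cand/b15/[-]
after 15 — deliver 1→2: ·
after 16 — recover(2): n2:foll/b7/[-]
after 17 — deliver 1→3: ·
after 18 — crash(2): n2:✗foll/b7/[-]
after 19 — deliver 2→3: ·
after 20 — recover(2): n2:foll/b7/[-]
after 21 — deliver 1→2: ·
after 22 — timeout(3): n3:cand/b19/[-]
after 23 — deliver 2→3: ·
after 24 — crash(1): n1:✗foll/b7/[-]
after 25 — deliver 2→1: ·
after 26 — timeout(0): n0:cand/b8/[x]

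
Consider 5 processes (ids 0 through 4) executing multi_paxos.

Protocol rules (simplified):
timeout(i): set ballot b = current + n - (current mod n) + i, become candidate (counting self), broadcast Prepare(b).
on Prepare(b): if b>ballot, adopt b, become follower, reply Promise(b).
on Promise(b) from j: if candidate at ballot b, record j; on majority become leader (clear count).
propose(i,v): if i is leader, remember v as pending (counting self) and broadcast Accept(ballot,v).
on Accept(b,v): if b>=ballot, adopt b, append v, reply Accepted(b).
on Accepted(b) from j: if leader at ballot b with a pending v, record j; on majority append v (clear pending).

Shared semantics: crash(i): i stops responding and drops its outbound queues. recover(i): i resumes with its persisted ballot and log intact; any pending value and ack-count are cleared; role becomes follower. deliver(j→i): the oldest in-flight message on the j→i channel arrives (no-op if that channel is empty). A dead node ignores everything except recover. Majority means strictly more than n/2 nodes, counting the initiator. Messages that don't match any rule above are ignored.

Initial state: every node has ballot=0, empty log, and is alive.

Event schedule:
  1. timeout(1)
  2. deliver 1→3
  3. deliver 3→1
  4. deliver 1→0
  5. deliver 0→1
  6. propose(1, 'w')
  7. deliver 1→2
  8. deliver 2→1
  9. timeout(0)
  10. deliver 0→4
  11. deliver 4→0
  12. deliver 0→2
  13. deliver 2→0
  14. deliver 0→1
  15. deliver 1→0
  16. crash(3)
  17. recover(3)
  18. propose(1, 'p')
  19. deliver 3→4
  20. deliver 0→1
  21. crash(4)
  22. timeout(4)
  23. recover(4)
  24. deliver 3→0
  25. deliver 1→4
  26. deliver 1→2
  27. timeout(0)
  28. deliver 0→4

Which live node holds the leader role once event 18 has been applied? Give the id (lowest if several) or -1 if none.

e1 timeout(1): 1[cand,b=6,-]
e2 deliver 1→3: 3[foll,b=6,-]
e3 deliver 3→1: ·
e4 deliver 1→0: 0[foll,b=6,-]
e5 deliver 0→1: 1[lead,b=6,-]
e6 propose(1,'w'): ·
e7 deliver 1→2: 2[foll,b=6,-]
e8 deliver 2→1: ·
e9 timeout(0): 0[cand,b=10,-]
e10 deliver 0→4: 4[foll,b=10,-]
e11 deliver 4→0: ·
e12 deliver 0→2: 2[foll,b=10,-]
e13 deliver 2→0: 0[lead,b=10,-]
e14 deliver 0→1: 1[foll,b=10,-]
e15 deliver 1→0: ·
e16 crash(3): 3[✗foll,b=6,-]
e17 recover(3): 3[foll,b=6,-]
e18 propose(1,'p'): ·

0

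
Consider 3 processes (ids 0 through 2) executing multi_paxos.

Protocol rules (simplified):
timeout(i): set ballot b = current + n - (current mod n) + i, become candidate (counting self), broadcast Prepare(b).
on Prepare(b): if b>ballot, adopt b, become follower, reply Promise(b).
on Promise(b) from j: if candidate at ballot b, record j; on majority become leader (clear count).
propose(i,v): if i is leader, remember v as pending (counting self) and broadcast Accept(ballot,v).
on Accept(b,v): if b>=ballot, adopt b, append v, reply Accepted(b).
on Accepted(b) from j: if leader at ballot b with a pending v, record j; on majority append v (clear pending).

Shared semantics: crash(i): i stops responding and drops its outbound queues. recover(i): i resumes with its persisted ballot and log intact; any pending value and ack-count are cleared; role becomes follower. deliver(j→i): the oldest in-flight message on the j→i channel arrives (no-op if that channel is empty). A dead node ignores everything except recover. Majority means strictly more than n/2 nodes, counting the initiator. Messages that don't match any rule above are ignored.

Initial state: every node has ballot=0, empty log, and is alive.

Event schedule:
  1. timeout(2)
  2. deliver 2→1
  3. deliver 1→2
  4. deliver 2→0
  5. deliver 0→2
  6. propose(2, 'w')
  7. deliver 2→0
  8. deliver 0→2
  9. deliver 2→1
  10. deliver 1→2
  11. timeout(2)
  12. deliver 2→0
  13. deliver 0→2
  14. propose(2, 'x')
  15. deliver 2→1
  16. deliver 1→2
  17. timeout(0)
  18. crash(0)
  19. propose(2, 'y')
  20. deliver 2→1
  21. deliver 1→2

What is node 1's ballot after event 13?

[1] timeout(2) → N2(cand b5 [-])
[2] deliver 2→1 → N1(foll b5 [-])
[3] deliver 1→2 → N2(lead b5 [-])
[4] deliver 2→0 → N0(foll b5 [-])
[5] deliver 0→2 → ∅
[6] propose(2,'w') → ∅
[7] deliver 2→0 → N0(foll b5 [w])
[8] deliver 0→2 → N2(lead b5 [w])
[9] deliver 2→1 → N1(foll b5 [w])
[10] deliver 1→2 → ∅
[11] timeout(2) → N2(cand b8 [w])
[12] deliver 2→0 → N0(foll b8 [w])
[13] deliver 0→2 → N2(lead b8 [w])

5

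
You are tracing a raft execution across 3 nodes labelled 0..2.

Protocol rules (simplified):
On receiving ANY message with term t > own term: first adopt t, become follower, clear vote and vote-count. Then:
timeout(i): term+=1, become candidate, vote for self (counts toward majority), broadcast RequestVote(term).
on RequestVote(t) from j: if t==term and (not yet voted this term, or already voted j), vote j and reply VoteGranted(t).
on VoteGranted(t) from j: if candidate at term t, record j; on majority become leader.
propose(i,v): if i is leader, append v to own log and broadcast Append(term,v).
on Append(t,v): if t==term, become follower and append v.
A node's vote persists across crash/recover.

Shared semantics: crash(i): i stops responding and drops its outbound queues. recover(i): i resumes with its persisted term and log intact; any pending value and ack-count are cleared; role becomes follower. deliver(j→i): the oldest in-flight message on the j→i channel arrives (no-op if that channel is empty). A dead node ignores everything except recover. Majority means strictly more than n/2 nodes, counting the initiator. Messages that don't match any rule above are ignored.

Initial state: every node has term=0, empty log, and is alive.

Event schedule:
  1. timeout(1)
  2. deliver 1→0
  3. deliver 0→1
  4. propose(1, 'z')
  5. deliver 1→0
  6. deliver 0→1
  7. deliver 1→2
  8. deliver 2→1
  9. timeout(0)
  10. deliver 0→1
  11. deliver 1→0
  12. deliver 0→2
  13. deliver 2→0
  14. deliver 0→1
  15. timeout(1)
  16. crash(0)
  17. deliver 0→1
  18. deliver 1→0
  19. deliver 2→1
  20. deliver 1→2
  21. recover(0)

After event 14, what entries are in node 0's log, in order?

z

[1] timeout(1) → N1(cand t1 [-])
[2] deliver 1→0 → N0(foll t1 [-])
[3] deliver 0→1 → N1(lead t1 [-])
[4] propose(1,'z') → N1(lead t1 [z])
[5] deliver 1→0 → N0(foll t1 [z])
[6] deliver 0→1 → ∅
[7] deliver 1→2 → N2(foll t1 [-])
[8] deliver 2→1 → ∅
[9] timeout(0) → N0(cand t2 [z])
[10] deliver 0→1 → N1(foll t2 [z])
[11] deliver 1→0 → N0(lead t2 [z])
[12] deliver 0→2 → N2(foll t2 [-])
[13] deliver 2→0 → ∅
[14] deliver 0→1 → ∅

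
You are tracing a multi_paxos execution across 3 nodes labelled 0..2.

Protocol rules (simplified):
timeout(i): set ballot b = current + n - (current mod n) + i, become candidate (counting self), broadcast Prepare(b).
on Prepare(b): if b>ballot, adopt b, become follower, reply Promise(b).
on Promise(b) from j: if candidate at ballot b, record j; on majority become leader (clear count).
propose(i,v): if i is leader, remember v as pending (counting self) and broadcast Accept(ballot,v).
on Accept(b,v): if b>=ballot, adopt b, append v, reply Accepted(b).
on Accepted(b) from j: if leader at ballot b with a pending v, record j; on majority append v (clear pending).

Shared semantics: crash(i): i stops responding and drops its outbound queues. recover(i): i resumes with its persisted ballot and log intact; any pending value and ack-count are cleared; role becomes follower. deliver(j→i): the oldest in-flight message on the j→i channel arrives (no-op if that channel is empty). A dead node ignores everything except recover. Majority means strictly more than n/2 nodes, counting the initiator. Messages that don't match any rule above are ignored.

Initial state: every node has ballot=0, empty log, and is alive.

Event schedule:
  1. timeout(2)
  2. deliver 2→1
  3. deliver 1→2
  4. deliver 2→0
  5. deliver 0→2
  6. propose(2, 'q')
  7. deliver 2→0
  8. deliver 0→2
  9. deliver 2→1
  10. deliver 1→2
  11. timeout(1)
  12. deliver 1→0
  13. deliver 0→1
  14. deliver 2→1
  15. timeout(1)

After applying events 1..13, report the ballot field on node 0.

7

[1] timeout(2) → N2(cand b5 [-])
[2] deliver 2→1 → N1(foll b5 [-])
[3] deliver 1→2 → N2(lead b5 [-])
[4] deliver 2→0 → N0(foll b5 [-])
[5] deliver 0→2 → ∅
[6] propose(2,'q') → ∅
[7] deliver 2→0 → N0(foll b5 [q])
[8] deliver 0→2 → N2(lead b5 [q])
[9] deliver 2→1 → N1(foll b5 [q])
[10] deliver 1→2 → ∅
[11] timeout(1) → N1(cand b7 [q])
[12] deliver 1→0 → N0(foll b7 [q])
[13] deliver 0→1 → N1(lead b7 [q])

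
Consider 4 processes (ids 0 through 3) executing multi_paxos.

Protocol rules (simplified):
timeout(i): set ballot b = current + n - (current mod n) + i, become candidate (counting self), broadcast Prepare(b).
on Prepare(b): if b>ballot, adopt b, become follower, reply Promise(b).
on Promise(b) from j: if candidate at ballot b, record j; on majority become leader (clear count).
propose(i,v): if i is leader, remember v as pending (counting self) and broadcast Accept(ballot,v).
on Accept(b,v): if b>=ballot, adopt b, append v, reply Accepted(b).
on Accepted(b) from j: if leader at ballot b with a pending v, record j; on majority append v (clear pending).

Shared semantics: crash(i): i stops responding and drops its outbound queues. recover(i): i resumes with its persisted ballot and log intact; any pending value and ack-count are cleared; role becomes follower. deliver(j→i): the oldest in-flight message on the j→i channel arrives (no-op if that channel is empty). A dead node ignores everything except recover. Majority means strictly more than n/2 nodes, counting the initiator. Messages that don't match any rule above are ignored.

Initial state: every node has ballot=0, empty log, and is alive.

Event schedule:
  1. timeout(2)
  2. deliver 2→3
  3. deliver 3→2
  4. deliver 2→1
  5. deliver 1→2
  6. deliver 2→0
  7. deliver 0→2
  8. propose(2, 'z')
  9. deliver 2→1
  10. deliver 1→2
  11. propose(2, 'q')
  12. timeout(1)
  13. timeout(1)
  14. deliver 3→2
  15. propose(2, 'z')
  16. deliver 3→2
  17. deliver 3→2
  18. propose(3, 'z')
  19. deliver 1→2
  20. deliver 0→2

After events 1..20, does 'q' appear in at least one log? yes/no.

e1 timeout(2): 2[cand,b=6,-]
e2 deliver 2→3: 3[foll,b=6,-]
e3 deliver 3→2: ·
e4 deliver 2→1: 1[foll,b=6,-]
e5 deliver 1→2: 2[lead,b=6,-]
e6 deliver 2→0: 0[foll,b=6,-]
e7 deliver 0→2: ·
e8 propose(2,'z'): ·
e9 deliver 2→1: 1[foll,b=6,z]
e10 deliver 1→2: ·
e11 propose(2,'q'): ·
e12 timeout(1): 1[cand,b=9,z]
e13 timeout(1): 1[cand,b=13,z]
e14 deliver 3→2: ·
e15 propose(2,'z'): ·
e16 deliver 3→2: ·
e17 deliver 3→2: ·
e18 propose(3,'z'): ·
e19 deliver 1→2: 2[foll,b=9,-]
e20 deliver 0→2: ·

no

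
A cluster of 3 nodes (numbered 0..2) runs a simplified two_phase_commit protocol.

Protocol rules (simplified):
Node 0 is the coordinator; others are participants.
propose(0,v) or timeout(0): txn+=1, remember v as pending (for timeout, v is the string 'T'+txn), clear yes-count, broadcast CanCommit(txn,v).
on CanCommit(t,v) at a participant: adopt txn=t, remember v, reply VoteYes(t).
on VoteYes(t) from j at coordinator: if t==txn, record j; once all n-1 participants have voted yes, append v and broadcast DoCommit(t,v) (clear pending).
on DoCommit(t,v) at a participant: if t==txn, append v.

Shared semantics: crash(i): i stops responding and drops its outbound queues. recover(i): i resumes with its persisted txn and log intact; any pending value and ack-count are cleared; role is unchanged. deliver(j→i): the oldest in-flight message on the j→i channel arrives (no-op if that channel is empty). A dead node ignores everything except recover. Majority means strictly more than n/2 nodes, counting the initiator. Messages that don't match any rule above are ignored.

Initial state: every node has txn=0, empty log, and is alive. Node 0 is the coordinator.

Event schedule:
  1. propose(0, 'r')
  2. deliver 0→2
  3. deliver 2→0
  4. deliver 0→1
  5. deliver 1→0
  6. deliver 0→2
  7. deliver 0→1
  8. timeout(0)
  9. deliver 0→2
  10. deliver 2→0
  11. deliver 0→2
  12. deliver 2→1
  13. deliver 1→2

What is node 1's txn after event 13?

after 1 — propose(0,'r'): n0:coor/t1/[-]
after 2 — deliver 0→2: n2:part/t1/[-]
after 3 — deliver 2→0: ·
after 4 — deliver 0→1: n1:part/t1/[-]
after 5 — deliver 1→0: n0:coor/t1/[r]
after 6 — deliver 0→2: n2:part/t1/[r]
after 7 — deliver 0→1: n1:part/t1/[r]
after 8 — timeout(0): n0:coor/t2/[r]
after 9 — deliver 0→2: n2:part/t2/[r]
after 10 — deliver 2→0: ·
after 11 — deliver 0→2: ·
after 12 — deliver 2→1: ·
after 13 — deliver 1→2: ·

1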